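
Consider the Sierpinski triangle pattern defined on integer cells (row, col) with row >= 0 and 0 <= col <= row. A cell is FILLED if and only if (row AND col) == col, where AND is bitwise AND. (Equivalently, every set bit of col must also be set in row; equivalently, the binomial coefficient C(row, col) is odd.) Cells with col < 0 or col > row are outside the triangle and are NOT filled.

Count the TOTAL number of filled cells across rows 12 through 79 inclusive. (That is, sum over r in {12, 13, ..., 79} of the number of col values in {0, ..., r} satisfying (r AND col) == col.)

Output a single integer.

r12=1100 pc2: +4 =4
r13=1101 pc3: +8 =12
r14=1110 pc3: +8 =20
r15=1111 pc4: +16 =36
r16=10000 pc1: +2 =38
r17=10001 pc2: +4 =42
r18=10010 pc2: +4 =46
r19=10011 pc3: +8 =54
r20=10100 pc2: +4 =58
r21=10101 pc3: +8 =66
r22=10110 pc3: +8 =74
r23=10111 pc4: +16 =90
r24=11000 pc2: +4 =94
r25=11001 pc3: +8 =102
r26=11010 pc3: +8 =110
r27=11011 pc4: +16 =126
r28=11100 pc3: +8 =134
r29=11101 pc4: +16 =150
r30=11110 pc4: +16 =166
r31=11111 pc5: +32 =198
r32=100000 pc1: +2 =200
r33=100001 pc2: +4 =204
r34=100010 pc2: +4 =208
r35=100011 pc3: +8 =216
r36=100100 pc2: +4 =220
r37=100101 pc3: +8 =228
r38=100110 pc3: +8 =236
r39=100111 pc4: +16 =252
r40=101000 pc2: +4 =256
r41=101001 pc3: +8 =264
r42=101010 pc3: +8 =272
r43=101011 pc4: +16 =288
r44=101100 pc3: +8 =296
r45=101101 pc4: +16 =312
r46=101110 pc4: +16 =328
r47=101111 pc5: +32 =360
r48=110000 pc2: +4 =364
r49=110001 pc3: +8 =372
r50=110010 pc3: +8 =380
r51=110011 pc4: +16 =396
r52=110100 pc3: +8 =404
r53=110101 pc4: +16 =420
r54=110110 pc4: +16 =436
r55=110111 pc5: +32 =468
r56=111000 pc3: +8 =476
r57=111001 pc4: +16 =492
r58=111010 pc4: +16 =508
r59=111011 pc5: +32 =540
r60=111100 pc4: +16 =556
r61=111101 pc5: +32 =588
r62=111110 pc5: +32 =620
r63=111111 pc6: +64 =684
r64=1000000 pc1: +2 =686
r65=1000001 pc2: +4 =690
r66=1000010 pc2: +4 =694
r67=1000011 pc3: +8 =702
r68=1000100 pc2: +4 =706
r69=1000101 pc3: +8 =714
r70=1000110 pc3: +8 =722
r71=1000111 pc4: +16 =738
r72=1001000 pc2: +4 =742
r73=1001001 pc3: +8 =750
r74=1001010 pc3: +8 =758
r75=1001011 pc4: +16 =774
r76=1001100 pc3: +8 =782
r77=1001101 pc4: +16 =798
r78=1001110 pc4: +16 =814
r79=1001111 pc5: +32 =846

Answer: 846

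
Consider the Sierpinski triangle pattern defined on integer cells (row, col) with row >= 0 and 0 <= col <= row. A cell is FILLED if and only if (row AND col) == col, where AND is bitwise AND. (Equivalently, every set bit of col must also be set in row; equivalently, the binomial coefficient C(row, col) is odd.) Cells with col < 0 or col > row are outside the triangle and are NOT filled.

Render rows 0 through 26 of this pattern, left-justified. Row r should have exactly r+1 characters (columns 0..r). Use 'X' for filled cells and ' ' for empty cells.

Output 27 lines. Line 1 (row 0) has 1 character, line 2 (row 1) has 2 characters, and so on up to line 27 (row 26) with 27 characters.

Answer: X
XX
X X
XXXX
X   X
XX  XX
X X X X
XXXXXXXX
X       X
XX      XX
X X     X X
XXXX    XXXX
X   X   X   X
XX  XX  XX  XX
X X X X X X X X
XXXXXXXXXXXXXXXX
X               X
XX              XX
X X             X X
XXXX            XXXX
X   X           X   X
XX  XX          XX  XX
X X X X         X X X X
XXXXXXXX        XXXXXXXX
X       X       X       X
XX      XX      XX      XX
X X     X X     X X     X X

Derivation:
r0=0: X
r1=1: XX
r2=10: X X
r3=11: XXXX
r4=100: X   X
r5=101: XX  XX
r6=110: X X X X
r7=111: XXXXXXXX
r8=1000: X       X
r9=1001: XX      XX
r10=1010: X X     X X
r11=1011: XXXX    XXXX
r12=1100: X   X   X   X
r13=1101: XX  XX  XX  XX
r14=1110: X X X X X X X X
r15=1111: XXXXXXXXXXXXXXXX
r16=10000: X               X
r17=10001: XX              XX
r18=10010: X X             X X
r19=10011: XXXX            XXXX
r20=10100: X   X           X   X
r21=10101: XX  XX          XX  XX
r22=10110: X X X X         X X X X
r23=10111: XXXXXXXX        XXXXXXXX
r24=11000: X       X       X       X
r25=11001: XX      XX      XX      XX
r26=11010: X X     X X     X X     X X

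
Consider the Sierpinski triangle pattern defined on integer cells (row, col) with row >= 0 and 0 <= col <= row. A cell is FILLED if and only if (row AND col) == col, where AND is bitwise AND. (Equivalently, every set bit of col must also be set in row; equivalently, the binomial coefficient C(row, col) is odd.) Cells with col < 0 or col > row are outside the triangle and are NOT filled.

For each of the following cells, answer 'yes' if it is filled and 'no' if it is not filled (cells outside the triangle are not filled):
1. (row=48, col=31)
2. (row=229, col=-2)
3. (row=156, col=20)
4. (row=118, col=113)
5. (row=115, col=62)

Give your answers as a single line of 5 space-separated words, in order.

Answer: no no yes no no

Derivation:
(48,31): row=0b110000, col=0b11111, row AND col = 0b10000 = 16; 16 != 31 -> empty
(229,-2): col outside [0, 229] -> not filled
(156,20): row=0b10011100, col=0b10100, row AND col = 0b10100 = 20; 20 == 20 -> filled
(118,113): row=0b1110110, col=0b1110001, row AND col = 0b1110000 = 112; 112 != 113 -> empty
(115,62): row=0b1110011, col=0b111110, row AND col = 0b110010 = 50; 50 != 62 -> empty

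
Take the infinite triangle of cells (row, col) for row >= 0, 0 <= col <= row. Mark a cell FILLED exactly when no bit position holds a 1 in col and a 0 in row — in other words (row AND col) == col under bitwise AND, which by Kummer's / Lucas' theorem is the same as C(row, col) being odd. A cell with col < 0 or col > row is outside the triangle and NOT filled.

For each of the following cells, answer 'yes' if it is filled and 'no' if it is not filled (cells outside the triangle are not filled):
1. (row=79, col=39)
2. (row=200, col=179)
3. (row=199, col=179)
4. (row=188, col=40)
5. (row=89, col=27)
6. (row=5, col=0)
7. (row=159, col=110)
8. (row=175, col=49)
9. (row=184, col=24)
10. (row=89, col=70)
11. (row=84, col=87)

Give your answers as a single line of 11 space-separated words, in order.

(79,39): row=0b1001111, col=0b100111, row AND col = 0b111 = 7; 7 != 39 -> empty
(200,179): row=0b11001000, col=0b10110011, row AND col = 0b10000000 = 128; 128 != 179 -> empty
(199,179): row=0b11000111, col=0b10110011, row AND col = 0b10000011 = 131; 131 != 179 -> empty
(188,40): row=0b10111100, col=0b101000, row AND col = 0b101000 = 40; 40 == 40 -> filled
(89,27): row=0b1011001, col=0b11011, row AND col = 0b11001 = 25; 25 != 27 -> empty
(5,0): row=0b101, col=0b0, row AND col = 0b0 = 0; 0 == 0 -> filled
(159,110): row=0b10011111, col=0b1101110, row AND col = 0b1110 = 14; 14 != 110 -> empty
(175,49): row=0b10101111, col=0b110001, row AND col = 0b100001 = 33; 33 != 49 -> empty
(184,24): row=0b10111000, col=0b11000, row AND col = 0b11000 = 24; 24 == 24 -> filled
(89,70): row=0b1011001, col=0b1000110, row AND col = 0b1000000 = 64; 64 != 70 -> empty
(84,87): col outside [0, 84] -> not filled

Answer: no no no yes no yes no no yes no no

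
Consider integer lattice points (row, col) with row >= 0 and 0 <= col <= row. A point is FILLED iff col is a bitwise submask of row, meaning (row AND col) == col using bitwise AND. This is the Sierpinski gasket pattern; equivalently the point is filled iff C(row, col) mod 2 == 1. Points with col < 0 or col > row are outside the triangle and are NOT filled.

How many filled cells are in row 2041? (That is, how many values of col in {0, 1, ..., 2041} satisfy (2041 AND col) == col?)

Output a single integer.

2041 in binary = 11111111001
popcount(2041) = number of 1-bits in 11111111001 = 9
A col c satisfies (2041 AND c) == c iff every set bit of c is also set in 2041; each of the 9 set bits of 2041 can independently be on or off in c.
count = 2^9 = 512

Answer: 512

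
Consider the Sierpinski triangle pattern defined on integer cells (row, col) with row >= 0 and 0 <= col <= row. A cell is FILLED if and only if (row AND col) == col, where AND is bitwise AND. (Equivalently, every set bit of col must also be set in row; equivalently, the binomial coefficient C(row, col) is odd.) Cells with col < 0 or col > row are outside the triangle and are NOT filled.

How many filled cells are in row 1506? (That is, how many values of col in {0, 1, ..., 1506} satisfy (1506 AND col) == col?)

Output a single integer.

1506 in binary = 10111100010
popcount(1506) = number of 1-bits in 10111100010 = 6
A col c satisfies (1506 AND c) == c iff every set bit of c is also set in 1506; each of the 6 set bits of 1506 can independently be on or off in c.
count = 2^6 = 64

Answer: 64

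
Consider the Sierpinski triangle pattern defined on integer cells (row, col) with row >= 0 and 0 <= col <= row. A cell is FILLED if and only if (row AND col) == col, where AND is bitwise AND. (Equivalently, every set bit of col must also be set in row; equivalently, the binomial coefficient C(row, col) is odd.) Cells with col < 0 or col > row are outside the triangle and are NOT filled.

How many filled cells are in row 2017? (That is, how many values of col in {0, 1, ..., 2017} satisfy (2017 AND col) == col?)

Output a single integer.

2017 in binary = 11111100001
popcount(2017) = number of 1-bits in 11111100001 = 7
A col c satisfies (2017 AND c) == c iff every set bit of c is also set in 2017; each of the 7 set bits of 2017 can independently be on or off in c.
count = 2^7 = 128

Answer: 128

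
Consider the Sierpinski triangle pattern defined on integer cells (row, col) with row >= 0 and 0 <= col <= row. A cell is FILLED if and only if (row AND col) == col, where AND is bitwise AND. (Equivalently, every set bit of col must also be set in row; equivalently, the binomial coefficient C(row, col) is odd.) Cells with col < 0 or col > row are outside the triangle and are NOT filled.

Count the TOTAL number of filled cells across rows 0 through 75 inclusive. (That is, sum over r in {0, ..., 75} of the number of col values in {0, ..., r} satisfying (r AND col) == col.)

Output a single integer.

Answer: 819

Derivation:
r0=0 pc0: +1 =1
r1=1 pc1: +2 =3
r2=10 pc1: +2 =5
r3=11 pc2: +4 =9
r4=100 pc1: +2 =11
r5=101 pc2: +4 =15
r6=110 pc2: +4 =19
r7=111 pc3: +8 =27
r8=1000 pc1: +2 =29
r9=1001 pc2: +4 =33
r10=1010 pc2: +4 =37
r11=1011 pc3: +8 =45
r12=1100 pc2: +4 =49
r13=1101 pc3: +8 =57
r14=1110 pc3: +8 =65
r15=1111 pc4: +16 =81
r16=10000 pc1: +2 =83
r17=10001 pc2: +4 =87
r18=10010 pc2: +4 =91
r19=10011 pc3: +8 =99
r20=10100 pc2: +4 =103
r21=10101 pc3: +8 =111
r22=10110 pc3: +8 =119
r23=10111 pc4: +16 =135
r24=11000 pc2: +4 =139
r25=11001 pc3: +8 =147
r26=11010 pc3: +8 =155
r27=11011 pc4: +16 =171
r28=11100 pc3: +8 =179
r29=11101 pc4: +16 =195
r30=11110 pc4: +16 =211
r31=11111 pc5: +32 =243
r32=100000 pc1: +2 =245
r33=100001 pc2: +4 =249
r34=100010 pc2: +4 =253
r35=100011 pc3: +8 =261
r36=100100 pc2: +4 =265
r37=100101 pc3: +8 =273
r38=100110 pc3: +8 =281
r39=100111 pc4: +16 =297
r40=101000 pc2: +4 =301
r41=101001 pc3: +8 =309
r42=101010 pc3: +8 =317
r43=101011 pc4: +16 =333
r44=101100 pc3: +8 =341
r45=101101 pc4: +16 =357
r46=101110 pc4: +16 =373
r47=101111 pc5: +32 =405
r48=110000 pc2: +4 =409
r49=110001 pc3: +8 =417
r50=110010 pc3: +8 =425
r51=110011 pc4: +16 =441
r52=110100 pc3: +8 =449
r53=110101 pc4: +16 =465
r54=110110 pc4: +16 =481
r55=110111 pc5: +32 =513
r56=111000 pc3: +8 =521
r57=111001 pc4: +16 =537
r58=111010 pc4: +16 =553
r59=111011 pc5: +32 =585
r60=111100 pc4: +16 =601
r61=111101 pc5: +32 =633
r62=111110 pc5: +32 =665
r63=111111 pc6: +64 =729
r64=1000000 pc1: +2 =731
r65=1000001 pc2: +4 =735
r66=1000010 pc2: +4 =739
r67=1000011 pc3: +8 =747
r68=1000100 pc2: +4 =751
r69=1000101 pc3: +8 =759
r70=1000110 pc3: +8 =767
r71=1000111 pc4: +16 =783
r72=1001000 pc2: +4 =787
r73=1001001 pc3: +8 =795
r74=1001010 pc3: +8 =803
r75=1001011 pc4: +16 =819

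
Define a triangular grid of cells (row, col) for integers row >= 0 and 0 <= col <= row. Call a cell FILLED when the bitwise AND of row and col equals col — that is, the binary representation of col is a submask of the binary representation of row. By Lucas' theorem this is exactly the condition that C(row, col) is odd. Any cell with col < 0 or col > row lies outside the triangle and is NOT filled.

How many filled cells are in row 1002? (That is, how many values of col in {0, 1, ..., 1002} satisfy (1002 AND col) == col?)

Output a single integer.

Answer: 128

Derivation:
1002 in binary = 1111101010
popcount(1002) = number of 1-bits in 1111101010 = 7
A col c satisfies (1002 AND c) == c iff every set bit of c is also set in 1002; each of the 7 set bits of 1002 can independently be on or off in c.
count = 2^7 = 128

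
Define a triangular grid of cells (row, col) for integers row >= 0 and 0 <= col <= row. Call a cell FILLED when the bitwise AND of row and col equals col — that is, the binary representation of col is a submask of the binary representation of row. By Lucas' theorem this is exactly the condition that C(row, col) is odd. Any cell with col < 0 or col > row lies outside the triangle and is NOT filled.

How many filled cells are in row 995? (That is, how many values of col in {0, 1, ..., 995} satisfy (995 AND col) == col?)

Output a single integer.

Answer: 128

Derivation:
995 in binary = 1111100011
popcount(995) = number of 1-bits in 1111100011 = 7
A col c satisfies (995 AND c) == c iff every set bit of c is also set in 995; each of the 7 set bits of 995 can independently be on or off in c.
count = 2^7 = 128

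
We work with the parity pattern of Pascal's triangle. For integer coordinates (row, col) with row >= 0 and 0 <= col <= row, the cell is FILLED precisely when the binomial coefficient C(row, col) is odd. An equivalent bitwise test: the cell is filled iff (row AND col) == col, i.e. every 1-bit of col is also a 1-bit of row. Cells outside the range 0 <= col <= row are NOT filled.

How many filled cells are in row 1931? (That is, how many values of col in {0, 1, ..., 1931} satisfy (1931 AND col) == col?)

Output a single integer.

Answer: 128

Derivation:
1931 in binary = 11110001011
popcount(1931) = number of 1-bits in 11110001011 = 7
A col c satisfies (1931 AND c) == c iff every set bit of c is also set in 1931; each of the 7 set bits of 1931 can independently be on or off in c.
count = 2^7 = 128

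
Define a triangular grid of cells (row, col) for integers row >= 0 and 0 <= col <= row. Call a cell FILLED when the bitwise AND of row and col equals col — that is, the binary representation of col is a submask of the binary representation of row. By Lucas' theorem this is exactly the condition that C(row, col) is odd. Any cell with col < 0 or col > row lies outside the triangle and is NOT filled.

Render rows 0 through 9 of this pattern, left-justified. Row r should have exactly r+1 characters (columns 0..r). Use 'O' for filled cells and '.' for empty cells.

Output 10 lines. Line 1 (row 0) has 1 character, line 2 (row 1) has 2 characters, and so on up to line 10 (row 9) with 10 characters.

r0=0: O
r1=1: OO
r2=10: O.O
r3=11: OOOO
r4=100: O...O
r5=101: OO..OO
r6=110: O.O.O.O
r7=111: OOOOOOOO
r8=1000: O.......O
r9=1001: OO......OO

Answer: O
OO
O.O
OOOO
O...O
OO..OO
O.O.O.O
OOOOOOOO
O.......O
OO......OO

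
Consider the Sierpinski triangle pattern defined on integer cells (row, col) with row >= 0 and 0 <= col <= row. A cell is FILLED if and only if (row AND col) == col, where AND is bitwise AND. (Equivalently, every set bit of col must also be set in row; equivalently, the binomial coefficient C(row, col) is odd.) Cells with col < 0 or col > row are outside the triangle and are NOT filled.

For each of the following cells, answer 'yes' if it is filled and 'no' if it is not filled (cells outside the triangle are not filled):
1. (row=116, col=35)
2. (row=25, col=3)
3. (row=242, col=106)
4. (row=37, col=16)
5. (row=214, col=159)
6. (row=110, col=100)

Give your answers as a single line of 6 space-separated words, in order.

Answer: no no no no no yes

Derivation:
(116,35): row=0b1110100, col=0b100011, row AND col = 0b100000 = 32; 32 != 35 -> empty
(25,3): row=0b11001, col=0b11, row AND col = 0b1 = 1; 1 != 3 -> empty
(242,106): row=0b11110010, col=0b1101010, row AND col = 0b1100010 = 98; 98 != 106 -> empty
(37,16): row=0b100101, col=0b10000, row AND col = 0b0 = 0; 0 != 16 -> empty
(214,159): row=0b11010110, col=0b10011111, row AND col = 0b10010110 = 150; 150 != 159 -> empty
(110,100): row=0b1101110, col=0b1100100, row AND col = 0b1100100 = 100; 100 == 100 -> filled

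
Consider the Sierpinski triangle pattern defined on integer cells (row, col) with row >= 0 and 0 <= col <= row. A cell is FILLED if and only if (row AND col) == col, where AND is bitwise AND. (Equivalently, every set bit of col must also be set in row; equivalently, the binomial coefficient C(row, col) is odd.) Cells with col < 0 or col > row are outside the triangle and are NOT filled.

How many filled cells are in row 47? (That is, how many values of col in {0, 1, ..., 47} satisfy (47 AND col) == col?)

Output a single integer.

47 in binary = 101111
popcount(47) = number of 1-bits in 101111 = 5
A col c satisfies (47 AND c) == c iff every set bit of c is also set in 47; each of the 5 set bits of 47 can independently be on or off in c.
count = 2^5 = 32

Answer: 32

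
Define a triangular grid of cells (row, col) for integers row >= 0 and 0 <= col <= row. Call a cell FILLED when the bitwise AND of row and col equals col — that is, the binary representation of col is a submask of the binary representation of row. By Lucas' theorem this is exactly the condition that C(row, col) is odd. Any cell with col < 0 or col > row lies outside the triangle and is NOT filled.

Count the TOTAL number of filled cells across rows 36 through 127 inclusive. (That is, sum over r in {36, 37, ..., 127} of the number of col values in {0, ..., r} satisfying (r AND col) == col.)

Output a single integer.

r36=100100 pc2: +4 =4
r37=100101 pc3: +8 =12
r38=100110 pc3: +8 =20
r39=100111 pc4: +16 =36
r40=101000 pc2: +4 =40
r41=101001 pc3: +8 =48
r42=101010 pc3: +8 =56
r43=101011 pc4: +16 =72
r44=101100 pc3: +8 =80
r45=101101 pc4: +16 =96
r46=101110 pc4: +16 =112
r47=101111 pc5: +32 =144
r48=110000 pc2: +4 =148
r49=110001 pc3: +8 =156
r50=110010 pc3: +8 =164
r51=110011 pc4: +16 =180
r52=110100 pc3: +8 =188
r53=110101 pc4: +16 =204
r54=110110 pc4: +16 =220
r55=110111 pc5: +32 =252
r56=111000 pc3: +8 =260
r57=111001 pc4: +16 =276
r58=111010 pc4: +16 =292
r59=111011 pc5: +32 =324
r60=111100 pc4: +16 =340
r61=111101 pc5: +32 =372
r62=111110 pc5: +32 =404
r63=111111 pc6: +64 =468
r64=1000000 pc1: +2 =470
r65=1000001 pc2: +4 =474
r66=1000010 pc2: +4 =478
r67=1000011 pc3: +8 =486
r68=1000100 pc2: +4 =490
r69=1000101 pc3: +8 =498
r70=1000110 pc3: +8 =506
r71=1000111 pc4: +16 =522
r72=1001000 pc2: +4 =526
r73=1001001 pc3: +8 =534
r74=1001010 pc3: +8 =542
r75=1001011 pc4: +16 =558
r76=1001100 pc3: +8 =566
r77=1001101 pc4: +16 =582
r78=1001110 pc4: +16 =598
r79=1001111 pc5: +32 =630
r80=1010000 pc2: +4 =634
r81=1010001 pc3: +8 =642
r82=1010010 pc3: +8 =650
r83=1010011 pc4: +16 =666
r84=1010100 pc3: +8 =674
r85=1010101 pc4: +16 =690
r86=1010110 pc4: +16 =706
r87=1010111 pc5: +32 =738
r88=1011000 pc3: +8 =746
r89=1011001 pc4: +16 =762
r90=1011010 pc4: +16 =778
r91=1011011 pc5: +32 =810
r92=1011100 pc4: +16 =826
r93=1011101 pc5: +32 =858
r94=1011110 pc5: +32 =890
r95=1011111 pc6: +64 =954
r96=1100000 pc2: +4 =958
r97=1100001 pc3: +8 =966
r98=1100010 pc3: +8 =974
r99=1100011 pc4: +16 =990
r100=1100100 pc3: +8 =998
r101=1100101 pc4: +16 =1014
r102=1100110 pc4: +16 =1030
r103=1100111 pc5: +32 =1062
r104=1101000 pc3: +8 =1070
r105=1101001 pc4: +16 =1086
r106=1101010 pc4: +16 =1102
r107=1101011 pc5: +32 =1134
r108=1101100 pc4: +16 =1150
r109=1101101 pc5: +32 =1182
r110=1101110 pc5: +32 =1214
r111=1101111 pc6: +64 =1278
r112=1110000 pc3: +8 =1286
r113=1110001 pc4: +16 =1302
r114=1110010 pc4: +16 =1318
r115=1110011 pc5: +32 =1350
r116=1110100 pc4: +16 =1366
r117=1110101 pc5: +32 =1398
r118=1110110 pc5: +32 =1430
r119=1110111 pc6: +64 =1494
r120=1111000 pc4: +16 =1510
r121=1111001 pc5: +32 =1542
r122=1111010 pc5: +32 =1574
r123=1111011 pc6: +64 =1638
r124=1111100 pc5: +32 =1670
r125=1111101 pc6: +64 =1734
r126=1111110 pc6: +64 =1798
r127=1111111 pc7: +128 =1926

Answer: 1926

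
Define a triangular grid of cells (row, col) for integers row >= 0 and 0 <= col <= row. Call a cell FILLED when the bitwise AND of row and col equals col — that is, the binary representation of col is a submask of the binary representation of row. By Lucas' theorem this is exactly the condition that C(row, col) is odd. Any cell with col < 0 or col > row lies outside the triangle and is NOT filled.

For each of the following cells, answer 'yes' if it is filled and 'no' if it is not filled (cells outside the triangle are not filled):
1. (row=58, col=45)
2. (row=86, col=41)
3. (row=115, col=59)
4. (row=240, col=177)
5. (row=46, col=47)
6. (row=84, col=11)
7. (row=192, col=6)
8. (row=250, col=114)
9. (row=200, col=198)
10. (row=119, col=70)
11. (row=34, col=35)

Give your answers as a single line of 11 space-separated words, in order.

Answer: no no no no no no no yes no yes no

Derivation:
(58,45): row=0b111010, col=0b101101, row AND col = 0b101000 = 40; 40 != 45 -> empty
(86,41): row=0b1010110, col=0b101001, row AND col = 0b0 = 0; 0 != 41 -> empty
(115,59): row=0b1110011, col=0b111011, row AND col = 0b110011 = 51; 51 != 59 -> empty
(240,177): row=0b11110000, col=0b10110001, row AND col = 0b10110000 = 176; 176 != 177 -> empty
(46,47): col outside [0, 46] -> not filled
(84,11): row=0b1010100, col=0b1011, row AND col = 0b0 = 0; 0 != 11 -> empty
(192,6): row=0b11000000, col=0b110, row AND col = 0b0 = 0; 0 != 6 -> empty
(250,114): row=0b11111010, col=0b1110010, row AND col = 0b1110010 = 114; 114 == 114 -> filled
(200,198): row=0b11001000, col=0b11000110, row AND col = 0b11000000 = 192; 192 != 198 -> empty
(119,70): row=0b1110111, col=0b1000110, row AND col = 0b1000110 = 70; 70 == 70 -> filled
(34,35): col outside [0, 34] -> not filled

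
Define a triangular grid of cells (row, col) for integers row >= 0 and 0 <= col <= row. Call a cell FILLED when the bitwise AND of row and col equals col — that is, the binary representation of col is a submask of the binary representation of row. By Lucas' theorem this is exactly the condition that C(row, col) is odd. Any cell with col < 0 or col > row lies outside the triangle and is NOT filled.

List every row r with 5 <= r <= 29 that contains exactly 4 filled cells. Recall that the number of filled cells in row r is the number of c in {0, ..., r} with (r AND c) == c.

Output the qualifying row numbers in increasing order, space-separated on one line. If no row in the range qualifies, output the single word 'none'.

Row r has 2^popcount(r) filled cells, so we need popcount(r) = log2(4) = 2.
Scan r = 5..29 and keep those with exactly 2 one-bits:
r=5=101 popcount=2 -> KEEP
r=6=110 popcount=2 -> KEEP
r=7=111 popcount=3 -> skip
r=8=1000 popcount=1 -> skip
r=9=1001 popcount=2 -> KEEP
r=10=1010 popcount=2 -> KEEP
r=11=1011 popcount=3 -> skip
r=12=1100 popcount=2 -> KEEP
r=13=1101 popcount=3 -> skip
r=14=1110 popcount=3 -> skip
r=15=1111 popcount=4 -> skip
r=16=10000 popcount=1 -> skip
r=17=10001 popcount=2 -> KEEP
r=18=10010 popcount=2 -> KEEP
r=19=10011 popcount=3 -> skip
r=20=10100 popcount=2 -> KEEP
r=21=10101 popcount=3 -> skip
r=22=10110 popcount=3 -> skip
r=23=10111 popcount=4 -> skip
r=24=11000 popcount=2 -> KEEP
r=25=11001 popcount=3 -> skip
r=26=11010 popcount=3 -> skip
r=27=11011 popcount=4 -> skip
r=28=11100 popcount=3 -> skip
r=29=11101 popcount=4 -> skip
Kept rows: 5 6 9 10 12 17 18 20 24

Answer: 5 6 9 10 12 17 18 20 24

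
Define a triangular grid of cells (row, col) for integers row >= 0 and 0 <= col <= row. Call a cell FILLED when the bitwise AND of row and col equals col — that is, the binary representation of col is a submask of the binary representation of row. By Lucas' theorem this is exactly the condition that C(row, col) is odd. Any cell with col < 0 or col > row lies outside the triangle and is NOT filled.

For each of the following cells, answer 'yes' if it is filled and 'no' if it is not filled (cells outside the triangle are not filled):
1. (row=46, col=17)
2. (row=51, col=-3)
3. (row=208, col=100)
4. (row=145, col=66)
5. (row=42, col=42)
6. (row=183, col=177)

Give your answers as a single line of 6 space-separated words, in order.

Answer: no no no no yes yes

Derivation:
(46,17): row=0b101110, col=0b10001, row AND col = 0b0 = 0; 0 != 17 -> empty
(51,-3): col outside [0, 51] -> not filled
(208,100): row=0b11010000, col=0b1100100, row AND col = 0b1000000 = 64; 64 != 100 -> empty
(145,66): row=0b10010001, col=0b1000010, row AND col = 0b0 = 0; 0 != 66 -> empty
(42,42): row=0b101010, col=0b101010, row AND col = 0b101010 = 42; 42 == 42 -> filled
(183,177): row=0b10110111, col=0b10110001, row AND col = 0b10110001 = 177; 177 == 177 -> filled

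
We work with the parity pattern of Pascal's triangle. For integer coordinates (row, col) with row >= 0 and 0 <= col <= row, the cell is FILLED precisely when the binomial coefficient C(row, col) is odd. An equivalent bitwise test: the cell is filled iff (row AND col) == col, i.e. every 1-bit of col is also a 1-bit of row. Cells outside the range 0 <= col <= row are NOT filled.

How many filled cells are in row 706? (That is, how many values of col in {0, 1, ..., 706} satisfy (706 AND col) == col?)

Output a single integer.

Answer: 16

Derivation:
706 in binary = 1011000010
popcount(706) = number of 1-bits in 1011000010 = 4
A col c satisfies (706 AND c) == c iff every set bit of c is also set in 706; each of the 4 set bits of 706 can independently be on or off in c.
count = 2^4 = 16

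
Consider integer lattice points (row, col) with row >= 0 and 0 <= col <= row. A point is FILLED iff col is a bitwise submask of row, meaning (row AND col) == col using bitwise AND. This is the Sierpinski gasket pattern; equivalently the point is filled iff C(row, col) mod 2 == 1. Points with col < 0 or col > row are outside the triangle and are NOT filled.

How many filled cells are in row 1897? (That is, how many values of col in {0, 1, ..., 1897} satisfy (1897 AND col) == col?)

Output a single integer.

1897 in binary = 11101101001
popcount(1897) = number of 1-bits in 11101101001 = 7
A col c satisfies (1897 AND c) == c iff every set bit of c is also set in 1897; each of the 7 set bits of 1897 can independently be on or off in c.
count = 2^7 = 128

Answer: 128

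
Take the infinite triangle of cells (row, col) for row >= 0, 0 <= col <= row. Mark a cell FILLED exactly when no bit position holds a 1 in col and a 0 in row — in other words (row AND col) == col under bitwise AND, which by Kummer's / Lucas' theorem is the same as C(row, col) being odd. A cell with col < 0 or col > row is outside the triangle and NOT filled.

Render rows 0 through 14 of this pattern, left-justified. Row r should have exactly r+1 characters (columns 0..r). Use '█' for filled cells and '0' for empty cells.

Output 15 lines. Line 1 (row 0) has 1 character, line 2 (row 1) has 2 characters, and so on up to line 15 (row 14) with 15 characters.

Answer: █
██
█0█
████
█000█
██00██
█0█0█0█
████████
█0000000█
██000000██
█0█00000█0█
████0000████
█000█000█000█
██00██00██00██
█0█0█0█0█0█0█0█

Derivation:
r0=0: █
r1=1: ██
r2=10: █0█
r3=11: ████
r4=100: █000█
r5=101: ██00██
r6=110: █0█0█0█
r7=111: ████████
r8=1000: █0000000█
r9=1001: ██000000██
r10=1010: █0█00000█0█
r11=1011: ████0000████
r12=1100: █000█000█000█
r13=1101: ██00██00██00██
r14=1110: █0█0█0█0█0█0█0█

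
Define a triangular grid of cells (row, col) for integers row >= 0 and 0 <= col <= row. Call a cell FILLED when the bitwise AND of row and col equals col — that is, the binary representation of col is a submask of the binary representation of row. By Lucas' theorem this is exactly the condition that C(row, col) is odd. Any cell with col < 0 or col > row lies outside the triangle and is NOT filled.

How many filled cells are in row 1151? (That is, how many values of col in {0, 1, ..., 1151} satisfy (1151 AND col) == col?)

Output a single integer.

1151 in binary = 10001111111
popcount(1151) = number of 1-bits in 10001111111 = 8
A col c satisfies (1151 AND c) == c iff every set bit of c is also set in 1151; each of the 8 set bits of 1151 can independently be on or off in c.
count = 2^8 = 256

Answer: 256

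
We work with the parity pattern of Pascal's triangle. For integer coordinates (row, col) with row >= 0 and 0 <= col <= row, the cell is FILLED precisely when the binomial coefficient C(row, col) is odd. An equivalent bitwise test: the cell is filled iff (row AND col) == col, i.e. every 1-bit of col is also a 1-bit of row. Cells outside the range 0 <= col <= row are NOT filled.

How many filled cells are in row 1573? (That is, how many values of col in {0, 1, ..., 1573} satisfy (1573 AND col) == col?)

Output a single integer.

1573 in binary = 11000100101
popcount(1573) = number of 1-bits in 11000100101 = 5
A col c satisfies (1573 AND c) == c iff every set bit of c is also set in 1573; each of the 5 set bits of 1573 can independently be on or off in c.
count = 2^5 = 32

Answer: 32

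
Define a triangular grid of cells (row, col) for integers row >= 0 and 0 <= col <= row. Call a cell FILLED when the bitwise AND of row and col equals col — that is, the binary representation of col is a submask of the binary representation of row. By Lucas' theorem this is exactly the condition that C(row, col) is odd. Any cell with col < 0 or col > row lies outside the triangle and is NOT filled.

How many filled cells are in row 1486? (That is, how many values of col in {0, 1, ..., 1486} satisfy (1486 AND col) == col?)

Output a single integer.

Answer: 128

Derivation:
1486 in binary = 10111001110
popcount(1486) = number of 1-bits in 10111001110 = 7
A col c satisfies (1486 AND c) == c iff every set bit of c is also set in 1486; each of the 7 set bits of 1486 can independently be on or off in c.
count = 2^7 = 128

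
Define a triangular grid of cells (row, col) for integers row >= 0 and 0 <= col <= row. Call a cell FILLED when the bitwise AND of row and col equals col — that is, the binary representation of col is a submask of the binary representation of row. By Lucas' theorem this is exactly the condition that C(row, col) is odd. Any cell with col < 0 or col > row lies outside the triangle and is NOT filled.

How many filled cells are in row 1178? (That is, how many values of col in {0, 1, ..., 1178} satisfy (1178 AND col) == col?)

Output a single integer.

1178 in binary = 10010011010
popcount(1178) = number of 1-bits in 10010011010 = 5
A col c satisfies (1178 AND c) == c iff every set bit of c is also set in 1178; each of the 5 set bits of 1178 can independently be on or off in c.
count = 2^5 = 32

Answer: 32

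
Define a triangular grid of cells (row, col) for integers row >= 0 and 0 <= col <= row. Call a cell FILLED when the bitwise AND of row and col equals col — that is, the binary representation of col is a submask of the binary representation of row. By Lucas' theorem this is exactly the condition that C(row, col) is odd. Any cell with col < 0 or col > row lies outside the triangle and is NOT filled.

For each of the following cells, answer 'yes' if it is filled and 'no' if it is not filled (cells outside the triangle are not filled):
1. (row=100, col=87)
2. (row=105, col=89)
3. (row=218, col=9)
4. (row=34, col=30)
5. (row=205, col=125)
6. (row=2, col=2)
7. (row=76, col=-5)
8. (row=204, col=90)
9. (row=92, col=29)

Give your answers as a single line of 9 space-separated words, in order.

Answer: no no no no no yes no no no

Derivation:
(100,87): row=0b1100100, col=0b1010111, row AND col = 0b1000100 = 68; 68 != 87 -> empty
(105,89): row=0b1101001, col=0b1011001, row AND col = 0b1001001 = 73; 73 != 89 -> empty
(218,9): row=0b11011010, col=0b1001, row AND col = 0b1000 = 8; 8 != 9 -> empty
(34,30): row=0b100010, col=0b11110, row AND col = 0b10 = 2; 2 != 30 -> empty
(205,125): row=0b11001101, col=0b1111101, row AND col = 0b1001101 = 77; 77 != 125 -> empty
(2,2): row=0b10, col=0b10, row AND col = 0b10 = 2; 2 == 2 -> filled
(76,-5): col outside [0, 76] -> not filled
(204,90): row=0b11001100, col=0b1011010, row AND col = 0b1001000 = 72; 72 != 90 -> empty
(92,29): row=0b1011100, col=0b11101, row AND col = 0b11100 = 28; 28 != 29 -> empty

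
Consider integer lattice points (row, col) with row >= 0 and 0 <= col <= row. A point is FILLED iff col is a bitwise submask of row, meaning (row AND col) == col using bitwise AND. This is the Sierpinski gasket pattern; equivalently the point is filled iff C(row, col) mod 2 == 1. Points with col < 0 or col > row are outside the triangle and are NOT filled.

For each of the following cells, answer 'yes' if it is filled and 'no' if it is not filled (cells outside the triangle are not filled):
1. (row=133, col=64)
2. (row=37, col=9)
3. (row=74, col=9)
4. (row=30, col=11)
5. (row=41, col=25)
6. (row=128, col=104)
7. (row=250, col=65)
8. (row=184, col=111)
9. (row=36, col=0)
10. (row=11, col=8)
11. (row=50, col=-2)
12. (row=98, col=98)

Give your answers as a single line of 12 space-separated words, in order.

Answer: no no no no no no no no yes yes no yes

Derivation:
(133,64): row=0b10000101, col=0b1000000, row AND col = 0b0 = 0; 0 != 64 -> empty
(37,9): row=0b100101, col=0b1001, row AND col = 0b1 = 1; 1 != 9 -> empty
(74,9): row=0b1001010, col=0b1001, row AND col = 0b1000 = 8; 8 != 9 -> empty
(30,11): row=0b11110, col=0b1011, row AND col = 0b1010 = 10; 10 != 11 -> empty
(41,25): row=0b101001, col=0b11001, row AND col = 0b1001 = 9; 9 != 25 -> empty
(128,104): row=0b10000000, col=0b1101000, row AND col = 0b0 = 0; 0 != 104 -> empty
(250,65): row=0b11111010, col=0b1000001, row AND col = 0b1000000 = 64; 64 != 65 -> empty
(184,111): row=0b10111000, col=0b1101111, row AND col = 0b101000 = 40; 40 != 111 -> empty
(36,0): row=0b100100, col=0b0, row AND col = 0b0 = 0; 0 == 0 -> filled
(11,8): row=0b1011, col=0b1000, row AND col = 0b1000 = 8; 8 == 8 -> filled
(50,-2): col outside [0, 50] -> not filled
(98,98): row=0b1100010, col=0b1100010, row AND col = 0b1100010 = 98; 98 == 98 -> filled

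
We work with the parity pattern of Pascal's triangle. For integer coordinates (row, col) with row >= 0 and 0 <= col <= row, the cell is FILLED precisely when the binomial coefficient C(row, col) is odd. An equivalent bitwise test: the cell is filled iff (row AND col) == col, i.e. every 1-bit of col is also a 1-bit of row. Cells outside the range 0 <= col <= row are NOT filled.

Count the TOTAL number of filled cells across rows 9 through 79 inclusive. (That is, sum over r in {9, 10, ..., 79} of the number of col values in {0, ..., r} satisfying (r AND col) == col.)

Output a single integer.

r9=1001 pc2: +4 =4
r10=1010 pc2: +4 =8
r11=1011 pc3: +8 =16
r12=1100 pc2: +4 =20
r13=1101 pc3: +8 =28
r14=1110 pc3: +8 =36
r15=1111 pc4: +16 =52
r16=10000 pc1: +2 =54
r17=10001 pc2: +4 =58
r18=10010 pc2: +4 =62
r19=10011 pc3: +8 =70
r20=10100 pc2: +4 =74
r21=10101 pc3: +8 =82
r22=10110 pc3: +8 =90
r23=10111 pc4: +16 =106
r24=11000 pc2: +4 =110
r25=11001 pc3: +8 =118
r26=11010 pc3: +8 =126
r27=11011 pc4: +16 =142
r28=11100 pc3: +8 =150
r29=11101 pc4: +16 =166
r30=11110 pc4: +16 =182
r31=11111 pc5: +32 =214
r32=100000 pc1: +2 =216
r33=100001 pc2: +4 =220
r34=100010 pc2: +4 =224
r35=100011 pc3: +8 =232
r36=100100 pc2: +4 =236
r37=100101 pc3: +8 =244
r38=100110 pc3: +8 =252
r39=100111 pc4: +16 =268
r40=101000 pc2: +4 =272
r41=101001 pc3: +8 =280
r42=101010 pc3: +8 =288
r43=101011 pc4: +16 =304
r44=101100 pc3: +8 =312
r45=101101 pc4: +16 =328
r46=101110 pc4: +16 =344
r47=101111 pc5: +32 =376
r48=110000 pc2: +4 =380
r49=110001 pc3: +8 =388
r50=110010 pc3: +8 =396
r51=110011 pc4: +16 =412
r52=110100 pc3: +8 =420
r53=110101 pc4: +16 =436
r54=110110 pc4: +16 =452
r55=110111 pc5: +32 =484
r56=111000 pc3: +8 =492
r57=111001 pc4: +16 =508
r58=111010 pc4: +16 =524
r59=111011 pc5: +32 =556
r60=111100 pc4: +16 =572
r61=111101 pc5: +32 =604
r62=111110 pc5: +32 =636
r63=111111 pc6: +64 =700
r64=1000000 pc1: +2 =702
r65=1000001 pc2: +4 =706
r66=1000010 pc2: +4 =710
r67=1000011 pc3: +8 =718
r68=1000100 pc2: +4 =722
r69=1000101 pc3: +8 =730
r70=1000110 pc3: +8 =738
r71=1000111 pc4: +16 =754
r72=1001000 pc2: +4 =758
r73=1001001 pc3: +8 =766
r74=1001010 pc3: +8 =774
r75=1001011 pc4: +16 =790
r76=1001100 pc3: +8 =798
r77=1001101 pc4: +16 =814
r78=1001110 pc4: +16 =830
r79=1001111 pc5: +32 =862

Answer: 862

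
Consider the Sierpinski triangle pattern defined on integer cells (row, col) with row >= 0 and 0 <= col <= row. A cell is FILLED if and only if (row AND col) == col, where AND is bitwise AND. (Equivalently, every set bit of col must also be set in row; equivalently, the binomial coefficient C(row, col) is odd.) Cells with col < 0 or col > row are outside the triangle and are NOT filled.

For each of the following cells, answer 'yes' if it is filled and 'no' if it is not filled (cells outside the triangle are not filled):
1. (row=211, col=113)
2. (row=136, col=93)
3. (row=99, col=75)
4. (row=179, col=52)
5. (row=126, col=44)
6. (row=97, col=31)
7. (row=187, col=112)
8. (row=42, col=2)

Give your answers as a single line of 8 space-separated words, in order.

(211,113): row=0b11010011, col=0b1110001, row AND col = 0b1010001 = 81; 81 != 113 -> empty
(136,93): row=0b10001000, col=0b1011101, row AND col = 0b1000 = 8; 8 != 93 -> empty
(99,75): row=0b1100011, col=0b1001011, row AND col = 0b1000011 = 67; 67 != 75 -> empty
(179,52): row=0b10110011, col=0b110100, row AND col = 0b110000 = 48; 48 != 52 -> empty
(126,44): row=0b1111110, col=0b101100, row AND col = 0b101100 = 44; 44 == 44 -> filled
(97,31): row=0b1100001, col=0b11111, row AND col = 0b1 = 1; 1 != 31 -> empty
(187,112): row=0b10111011, col=0b1110000, row AND col = 0b110000 = 48; 48 != 112 -> empty
(42,2): row=0b101010, col=0b10, row AND col = 0b10 = 2; 2 == 2 -> filled

Answer: no no no no yes no no yes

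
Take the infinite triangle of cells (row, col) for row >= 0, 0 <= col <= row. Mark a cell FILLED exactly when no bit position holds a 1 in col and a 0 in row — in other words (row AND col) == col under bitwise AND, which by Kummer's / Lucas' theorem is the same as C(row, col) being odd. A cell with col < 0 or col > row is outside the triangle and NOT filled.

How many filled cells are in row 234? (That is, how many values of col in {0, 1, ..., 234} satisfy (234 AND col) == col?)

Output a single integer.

234 in binary = 11101010
popcount(234) = number of 1-bits in 11101010 = 5
A col c satisfies (234 AND c) == c iff every set bit of c is also set in 234; each of the 5 set bits of 234 can independently be on or off in c.
count = 2^5 = 32

Answer: 32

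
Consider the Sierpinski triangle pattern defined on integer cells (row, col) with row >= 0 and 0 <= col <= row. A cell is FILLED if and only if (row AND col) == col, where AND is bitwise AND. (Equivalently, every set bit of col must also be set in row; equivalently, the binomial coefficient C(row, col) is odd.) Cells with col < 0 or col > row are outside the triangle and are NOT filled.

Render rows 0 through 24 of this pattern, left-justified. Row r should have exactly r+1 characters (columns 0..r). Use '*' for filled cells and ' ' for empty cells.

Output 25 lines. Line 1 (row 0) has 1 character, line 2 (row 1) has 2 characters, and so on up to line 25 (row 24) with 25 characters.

Answer: *
**
* *
****
*   *
**  **
* * * *
********
*       *
**      **
* *     * *
****    ****
*   *   *   *
**  **  **  **
* * * * * * * *
****************
*               *
**              **
* *             * *
****            ****
*   *           *   *
**  **          **  **
* * * *         * * * *
********        ********
*       *       *       *

Derivation:
r0=0: *
r1=1: **
r2=10: * *
r3=11: ****
r4=100: *   *
r5=101: **  **
r6=110: * * * *
r7=111: ********
r8=1000: *       *
r9=1001: **      **
r10=1010: * *     * *
r11=1011: ****    ****
r12=1100: *   *   *   *
r13=1101: **  **  **  **
r14=1110: * * * * * * * *
r15=1111: ****************
r16=10000: *               *
r17=10001: **              **
r18=10010: * *             * *
r19=10011: ****            ****
r20=10100: *   *           *   *
r21=10101: **  **          **  **
r22=10110: * * * *         * * * *
r23=10111: ********        ********
r24=11000: *       *       *       *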